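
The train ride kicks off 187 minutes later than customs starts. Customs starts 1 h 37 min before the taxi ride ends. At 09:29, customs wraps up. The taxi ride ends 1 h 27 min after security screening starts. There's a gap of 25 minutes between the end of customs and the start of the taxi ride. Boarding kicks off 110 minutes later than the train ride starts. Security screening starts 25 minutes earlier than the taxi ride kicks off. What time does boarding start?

The taxi ride starts at 09:29 + 25 min = 09:54.
Security screening starts at 09:54 − 25 min = 09:29.
The taxi ride ends at 09:29 + 87 min = 10:56.
Customs starts at 10:56 − 97 min = 09:19.
The train ride starts at 09:19 + 187 min = 12:26.
Boarding starts at 12:26 + 110 min = 14:16.

14:16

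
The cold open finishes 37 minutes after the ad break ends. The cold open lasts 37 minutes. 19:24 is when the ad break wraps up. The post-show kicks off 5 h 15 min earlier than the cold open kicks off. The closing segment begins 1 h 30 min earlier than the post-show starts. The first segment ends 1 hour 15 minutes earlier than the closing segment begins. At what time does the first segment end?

11:24

The cold open ends at 19:24 + 37 min = 20:01.
The cold open starts at 20:01 − 37 min = 19:24.
The post-show starts at 19:24 − 315 min = 14:09.
The closing segment starts at 14:09 − 90 min = 12:39.
The first segment ends at 12:39 − 75 min = 11:24.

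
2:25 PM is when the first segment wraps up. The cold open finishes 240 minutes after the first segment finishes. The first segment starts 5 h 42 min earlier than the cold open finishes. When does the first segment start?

12:43 PM

The cold open ends at 2:25 PM + 240 min = 6:25 PM.
The first segment starts at 6:25 PM − 342 min = 12:43 PM.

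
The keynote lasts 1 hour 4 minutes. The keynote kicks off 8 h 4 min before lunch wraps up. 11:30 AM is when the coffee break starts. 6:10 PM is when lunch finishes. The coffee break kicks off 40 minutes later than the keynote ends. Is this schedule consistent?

The keynote starts at 6:10 PM − 484 min = 10:06 AM.
The keynote ends at 10:06 AM + 64 min = 11:10 AM.
The coffee break starts at 11:10 AM + 40 min = 11:50 AM.
But the coffee break is also said to start at 11:30 AM — a 20-minute conflict.

No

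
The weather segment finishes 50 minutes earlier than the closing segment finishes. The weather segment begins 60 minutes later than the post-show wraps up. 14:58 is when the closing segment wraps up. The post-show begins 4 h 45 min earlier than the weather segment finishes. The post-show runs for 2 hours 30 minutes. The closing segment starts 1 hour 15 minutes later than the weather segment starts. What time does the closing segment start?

14:08

The weather segment ends at 14:58 − 50 min = 14:08.
The post-show starts at 14:08 − 285 min = 09:23.
The post-show ends at 09:23 + 150 min = 11:53.
The weather segment starts at 11:53 + 60 min = 12:53.
The closing segment starts at 12:53 + 75 min = 14:08.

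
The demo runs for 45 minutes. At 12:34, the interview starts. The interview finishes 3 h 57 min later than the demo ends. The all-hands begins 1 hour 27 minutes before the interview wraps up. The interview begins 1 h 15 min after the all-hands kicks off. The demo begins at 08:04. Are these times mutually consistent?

The demo ends at 08:04 + 45 min = 08:49.
The interview ends at 08:49 + 237 min = 12:46.
The all-hands starts at 12:46 − 87 min = 11:19.
The interview starts at 11:19 + 75 min = 12:34.
That matches the stated 12:34, so the schedule is consistent.

Yes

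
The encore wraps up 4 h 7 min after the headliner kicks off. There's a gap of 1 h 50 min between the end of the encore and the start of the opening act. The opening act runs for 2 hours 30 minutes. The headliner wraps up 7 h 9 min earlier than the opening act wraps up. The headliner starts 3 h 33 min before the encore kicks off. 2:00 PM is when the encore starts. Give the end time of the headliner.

The headliner starts at 2:00 PM − 213 min = 10:27 AM.
The encore ends at 10:27 AM + 247 min = 2:34 PM.
The opening act starts at 2:34 PM + 110 min = 4:24 PM.
The opening act ends at 4:24 PM + 150 min = 6:54 PM.
The headliner ends at 6:54 PM − 429 min = 11:45 AM.

11:45 AM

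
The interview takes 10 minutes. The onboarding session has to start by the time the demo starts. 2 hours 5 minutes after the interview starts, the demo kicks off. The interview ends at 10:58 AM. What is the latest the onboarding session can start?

12:53 PM

The interview starts at 10:58 AM − 10 min = 10:48 AM.
The demo starts at 10:48 AM + 125 min = 12:53 PM.
The onboarding session is bounded by the demo, so the latest it can start is 12:53 PM.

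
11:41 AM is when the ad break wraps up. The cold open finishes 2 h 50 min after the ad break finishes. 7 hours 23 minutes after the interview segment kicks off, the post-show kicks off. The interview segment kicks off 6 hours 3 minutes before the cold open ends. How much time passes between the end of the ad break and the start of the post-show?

4 hours 10 minutes

The cold open ends at 11:41 AM + 170 min = 2:31 PM.
The interview segment starts at 2:31 PM − 363 min = 8:28 AM.
The post-show starts at 8:28 AM + 443 min = 3:51 PM.
From 11:41 AM to 3:51 PM is 4 hours 10 minutes.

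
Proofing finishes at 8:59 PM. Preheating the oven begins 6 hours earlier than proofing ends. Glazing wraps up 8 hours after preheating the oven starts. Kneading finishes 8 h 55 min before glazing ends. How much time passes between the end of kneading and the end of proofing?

6 h 55 min

Preheating the oven starts at 8:59 PM − 360 min = 2:59 PM.
Glazing ends at 2:59 PM + 480 min = 10:59 PM.
Kneading ends at 10:59 PM − 535 min = 2:04 PM.
From 2:04 PM to 8:59 PM is 6 h 55 min.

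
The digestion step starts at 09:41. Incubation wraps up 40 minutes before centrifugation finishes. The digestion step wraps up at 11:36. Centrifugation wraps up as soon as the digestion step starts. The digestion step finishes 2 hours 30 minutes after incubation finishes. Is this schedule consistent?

No

Centrifugation ends at 09:41.
Incubation ends at 09:41 − 40 min = 09:01.
The digestion step ends at 09:01 + 150 min = 11:31.
But the digestion step is also said to end at 11:36 — a 5-minute conflict.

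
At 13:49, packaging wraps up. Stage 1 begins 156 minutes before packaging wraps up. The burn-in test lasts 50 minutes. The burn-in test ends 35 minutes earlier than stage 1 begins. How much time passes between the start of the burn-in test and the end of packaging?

Stage 1 starts at 13:49 − 156 min = 11:13.
The burn-in test ends at 11:13 − 35 min = 10:38.
The burn-in test starts at 10:38 − 50 min = 09:48.
From 09:48 to 13:49 is 4 hours 1 minute.

4 hours 1 minute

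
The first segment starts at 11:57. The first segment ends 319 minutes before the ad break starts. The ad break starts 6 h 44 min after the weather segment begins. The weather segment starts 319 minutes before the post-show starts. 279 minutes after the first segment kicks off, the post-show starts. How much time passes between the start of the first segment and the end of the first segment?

The post-show starts at 11:57 + 279 min = 16:36.
The weather segment starts at 16:36 − 319 min = 11:17.
The ad break starts at 11:17 + 404 min = 18:01.
The first segment ends at 18:01 − 319 min = 12:42.
From 11:57 to 12:42 is 45 minutes.

45 minutes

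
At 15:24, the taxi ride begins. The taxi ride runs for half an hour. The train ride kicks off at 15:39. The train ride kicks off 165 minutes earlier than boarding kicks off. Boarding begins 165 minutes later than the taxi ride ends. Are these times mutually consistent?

The taxi ride ends at 15:24 + 30 min = 15:54.
Boarding starts at 15:54 + 165 min = 18:39.
The train ride starts at 18:39 − 165 min = 15:54.
But the train ride is also said to start at 15:39 — a 15-minute conflict.

No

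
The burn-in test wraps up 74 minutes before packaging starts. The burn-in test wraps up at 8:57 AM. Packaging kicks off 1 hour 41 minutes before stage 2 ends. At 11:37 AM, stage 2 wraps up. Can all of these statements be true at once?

No

Packaging starts at 11:37 AM − 101 min = 9:56 AM.
The burn-in test ends at 9:56 AM − 74 min = 8:42 AM.
But the burn-in test is also said to end at 8:57 AM — a 15-minute conflict.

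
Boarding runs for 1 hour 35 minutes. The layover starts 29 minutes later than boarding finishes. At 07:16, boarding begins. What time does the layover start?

Boarding ends at 07:16 + 95 min = 08:51.
The layover starts at 08:51 + 29 min = 09:20.

09:20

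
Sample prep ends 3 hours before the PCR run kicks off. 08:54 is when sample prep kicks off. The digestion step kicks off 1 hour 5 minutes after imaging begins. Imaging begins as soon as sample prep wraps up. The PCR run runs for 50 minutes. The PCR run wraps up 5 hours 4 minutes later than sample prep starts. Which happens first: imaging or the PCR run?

imaging

The PCR run ends at 08:54 + 304 min = 13:58.
The PCR run starts at 13:58 − 50 min = 13:08.
Sample prep ends at 13:08 − 180 min = 10:08.
So imaging starts at 10:08.
Imaging starts at 10:08 and the PCR run starts at 13:08, so imaging is first.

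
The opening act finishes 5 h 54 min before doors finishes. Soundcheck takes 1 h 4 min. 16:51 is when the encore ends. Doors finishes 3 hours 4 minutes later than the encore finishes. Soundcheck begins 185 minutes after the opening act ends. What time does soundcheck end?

Doors ends at 16:51 + 184 min = 19:55.
The opening act ends at 19:55 − 354 min = 14:01.
Soundcheck starts at 14:01 + 185 min = 17:06.
Soundcheck ends at 17:06 + 64 min = 18:10.

18:10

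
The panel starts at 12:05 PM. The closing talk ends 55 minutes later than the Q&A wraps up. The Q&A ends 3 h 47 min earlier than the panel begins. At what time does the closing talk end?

9:13 AM

The Q&A ends at 12:05 PM − 227 min = 8:18 AM.
The closing talk ends at 8:18 AM + 55 min = 9:13 AM.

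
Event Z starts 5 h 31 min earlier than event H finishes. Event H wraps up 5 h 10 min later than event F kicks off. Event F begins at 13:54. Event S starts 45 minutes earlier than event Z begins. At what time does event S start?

Event H ends at 13:54 + 310 min = 19:04.
Event Z starts at 19:04 − 331 min = 13:33.
Event S starts at 13:33 − 45 min = 12:48.

12:48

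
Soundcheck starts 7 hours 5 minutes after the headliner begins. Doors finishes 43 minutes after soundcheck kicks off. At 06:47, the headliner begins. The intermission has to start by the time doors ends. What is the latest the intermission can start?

Soundcheck starts at 06:47 + 425 min = 13:52.
Doors ends at 13:52 + 43 min = 14:35.
The intermission is bounded by doors, so the latest it can start is 14:35.

14:35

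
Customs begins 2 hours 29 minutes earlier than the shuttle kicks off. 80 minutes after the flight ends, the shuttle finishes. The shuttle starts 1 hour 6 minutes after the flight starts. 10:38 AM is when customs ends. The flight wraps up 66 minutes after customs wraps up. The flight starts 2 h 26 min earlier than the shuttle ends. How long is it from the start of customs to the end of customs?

83 minutes

The flight ends at 10:38 AM + 66 min = 11:44 AM.
The shuttle ends at 11:44 AM + 80 min = 1:04 PM.
The flight starts at 1:04 PM − 146 min = 10:38 AM.
The shuttle starts at 10:38 AM + 66 min = 11:44 AM.
Customs starts at 11:44 AM − 149 min = 9:15 AM.
From 9:15 AM to 10:38 AM is 83 minutes.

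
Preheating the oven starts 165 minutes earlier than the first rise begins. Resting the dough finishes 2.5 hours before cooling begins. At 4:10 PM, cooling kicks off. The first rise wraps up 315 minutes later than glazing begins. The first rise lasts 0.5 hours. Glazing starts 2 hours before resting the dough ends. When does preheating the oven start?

Resting the dough ends at 4:10 PM − 150 min = 1:40 PM.
Glazing starts at 1:40 PM − 120 min = 11:40 AM.
The first rise ends at 11:40 AM + 315 min = 4:55 PM.
The first rise starts at 4:55 PM − 30 min = 4:25 PM.
Preheating the oven starts at 4:25 PM − 165 min = 1:40 PM.

1:40 PM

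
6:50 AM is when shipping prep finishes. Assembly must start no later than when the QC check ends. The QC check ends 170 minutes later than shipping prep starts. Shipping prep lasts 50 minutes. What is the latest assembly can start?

Shipping prep starts at 6:50 AM − 50 min = 6:00 AM.
The QC check ends at 6:00 AM + 170 min = 8:50 AM.
Assembly is bounded by the QC check, so the latest it can start is 8:50 AM.

8:50 AM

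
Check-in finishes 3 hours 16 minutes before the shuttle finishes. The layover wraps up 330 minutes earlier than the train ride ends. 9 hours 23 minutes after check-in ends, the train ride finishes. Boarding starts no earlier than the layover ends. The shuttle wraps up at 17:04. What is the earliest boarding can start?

17:41

Check-in ends at 17:04 − 196 min = 13:48.
The train ride ends at 13:48 + 563 min = 23:11.
The layover ends at 23:11 − 330 min = 17:41.
Boarding is bounded by the layover, so the earliest it can start is 17:41.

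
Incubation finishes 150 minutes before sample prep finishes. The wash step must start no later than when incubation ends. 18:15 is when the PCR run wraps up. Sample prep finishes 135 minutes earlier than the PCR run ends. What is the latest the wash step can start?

Sample prep ends at 18:15 − 135 min = 16:00.
Incubation ends at 16:00 − 150 min = 13:30.
The wash step is bounded by incubation, so the latest it can start is 13:30.

13:30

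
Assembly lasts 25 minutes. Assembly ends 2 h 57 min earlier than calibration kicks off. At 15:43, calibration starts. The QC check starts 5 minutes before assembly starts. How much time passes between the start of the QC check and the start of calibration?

207 minutes

Assembly ends at 15:43 − 177 min = 12:46.
Assembly starts at 12:46 − 25 min = 12:21.
The QC check starts at 12:21 − 5 min = 12:16.
From 12:16 to 15:43 is 207 minutes.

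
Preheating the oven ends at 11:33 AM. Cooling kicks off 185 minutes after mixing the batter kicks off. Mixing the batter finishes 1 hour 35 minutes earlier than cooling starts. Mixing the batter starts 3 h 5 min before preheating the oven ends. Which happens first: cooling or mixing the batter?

Mixing the batter starts at 11:33 AM − 185 min = 8:28 AM.
Cooling starts at 8:28 AM + 185 min = 11:33 AM.
Cooling starts at 11:33 AM and mixing the batter starts at 8:28 AM, so mixing the batter is first.

mixing the batter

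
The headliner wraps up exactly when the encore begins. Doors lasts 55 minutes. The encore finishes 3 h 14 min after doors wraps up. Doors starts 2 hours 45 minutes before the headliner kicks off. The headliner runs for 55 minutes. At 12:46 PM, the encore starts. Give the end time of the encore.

1:15 PM

The headliner ends at 12:46 PM.
The headliner starts at 12:46 PM − 55 min = 11:51 AM.
Doors starts at 11:51 AM − 165 min = 9:06 AM.
Doors ends at 9:06 AM + 55 min = 10:01 AM.
The encore ends at 10:01 AM + 194 min = 1:15 PM.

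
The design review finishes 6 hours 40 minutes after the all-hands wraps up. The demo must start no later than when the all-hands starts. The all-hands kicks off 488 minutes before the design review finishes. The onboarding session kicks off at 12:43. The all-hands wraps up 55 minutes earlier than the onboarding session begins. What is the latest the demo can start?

The all-hands ends at 12:43 − 55 min = 11:48.
The design review ends at 11:48 + 400 min = 18:28.
The all-hands starts at 18:28 − 488 min = 10:20.
The demo is bounded by the all-hands, so the latest it can start is 10:20.

10:20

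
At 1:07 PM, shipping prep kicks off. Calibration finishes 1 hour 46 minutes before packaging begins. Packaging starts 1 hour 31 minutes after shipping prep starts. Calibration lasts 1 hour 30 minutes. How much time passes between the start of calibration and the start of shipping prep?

Packaging starts at 1:07 PM + 91 min = 2:38 PM.
Calibration ends at 2:38 PM − 106 min = 12:52 PM.
Calibration starts at 12:52 PM − 90 min = 11:22 AM.
From 11:22 AM to 1:07 PM is 105 minutes.

105 minutes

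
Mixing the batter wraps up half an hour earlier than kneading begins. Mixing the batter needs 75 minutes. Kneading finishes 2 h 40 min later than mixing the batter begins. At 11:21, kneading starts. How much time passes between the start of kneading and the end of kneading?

55 minutes

Mixing the batter ends at 11:21 − 30 min = 10:51.
Mixing the batter starts at 10:51 − 75 min = 09:36.
Kneading ends at 09:36 + 160 min = 12:16.
From 11:21 to 12:16 is 55 minutes.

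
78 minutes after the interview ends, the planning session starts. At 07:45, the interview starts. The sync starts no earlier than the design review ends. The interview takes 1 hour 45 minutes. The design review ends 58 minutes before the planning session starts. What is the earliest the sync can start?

The interview ends at 07:45 + 105 min = 09:30.
The planning session starts at 09:30 + 78 min = 10:48.
The design review ends at 10:48 − 58 min = 09:50.
The sync is bounded by the design review, so the earliest it can start is 09:50.

09:50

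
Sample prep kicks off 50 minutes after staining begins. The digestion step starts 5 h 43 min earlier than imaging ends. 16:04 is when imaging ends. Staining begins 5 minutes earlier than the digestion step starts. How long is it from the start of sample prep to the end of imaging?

4 hours 58 minutes

The digestion step starts at 16:04 − 343 min = 10:21.
Staining starts at 10:21 − 5 min = 10:16.
Sample prep starts at 10:16 + 50 min = 11:06.
From 11:06 to 16:04 is 4 hours 58 minutes.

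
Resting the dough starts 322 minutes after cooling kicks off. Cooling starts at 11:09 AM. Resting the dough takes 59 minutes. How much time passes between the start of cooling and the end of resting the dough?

6 h 21 min

Resting the dough starts at 11:09 AM + 322 min = 4:31 PM.
Resting the dough ends at 4:31 PM + 59 min = 5:30 PM.
From 11:09 AM to 5:30 PM is 6 h 21 min.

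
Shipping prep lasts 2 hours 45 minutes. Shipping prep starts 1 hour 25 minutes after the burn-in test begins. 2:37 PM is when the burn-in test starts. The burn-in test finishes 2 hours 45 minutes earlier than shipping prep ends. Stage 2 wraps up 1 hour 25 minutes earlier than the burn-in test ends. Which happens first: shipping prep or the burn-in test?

the burn-in test

Shipping prep starts at 2:37 PM + 85 min = 4:02 PM.
Shipping prep starts at 4:02 PM and the burn-in test starts at 2:37 PM, so the burn-in test is first.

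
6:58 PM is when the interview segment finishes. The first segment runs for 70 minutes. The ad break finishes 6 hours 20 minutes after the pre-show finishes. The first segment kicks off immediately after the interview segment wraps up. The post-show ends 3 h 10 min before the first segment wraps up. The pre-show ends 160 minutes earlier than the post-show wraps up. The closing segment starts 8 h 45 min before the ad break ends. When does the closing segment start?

The first segment starts at 6:58 PM.
The first segment ends at 6:58 PM + 70 min = 8:08 PM.
The post-show ends at 8:08 PM − 190 min = 4:58 PM.
The pre-show ends at 4:58 PM − 160 min = 2:18 PM.
The ad break ends at 2:18 PM + 380 min = 8:38 PM.
The closing segment starts at 8:38 PM − 525 min = 11:53 AM.

11:53 AM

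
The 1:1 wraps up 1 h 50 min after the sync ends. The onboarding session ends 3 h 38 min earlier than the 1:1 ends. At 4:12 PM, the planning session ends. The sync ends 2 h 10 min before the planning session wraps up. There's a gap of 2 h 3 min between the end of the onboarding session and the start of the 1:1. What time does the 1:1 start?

The sync ends at 4:12 PM − 130 min = 2:02 PM.
The 1:1 ends at 2:02 PM + 110 min = 3:52 PM.
The onboarding session ends at 3:52 PM − 218 min = 12:14 PM.
The 1:1 starts at 12:14 PM + 123 min = 2:17 PM.

2:17 PM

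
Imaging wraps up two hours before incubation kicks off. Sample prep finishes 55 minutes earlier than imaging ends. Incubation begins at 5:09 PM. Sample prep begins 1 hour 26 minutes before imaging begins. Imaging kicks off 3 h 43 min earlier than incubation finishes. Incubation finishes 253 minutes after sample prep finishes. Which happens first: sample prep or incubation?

sample prep

Imaging ends at 5:09 PM − 120 min = 3:09 PM.
Sample prep ends at 3:09 PM − 55 min = 2:14 PM.
Incubation ends at 2:14 PM + 253 min = 6:27 PM.
Imaging starts at 6:27 PM − 223 min = 2:44 PM.
Sample prep starts at 2:44 PM − 86 min = 1:18 PM.
Sample prep starts at 1:18 PM and incubation starts at 5:09 PM, so sample prep is first.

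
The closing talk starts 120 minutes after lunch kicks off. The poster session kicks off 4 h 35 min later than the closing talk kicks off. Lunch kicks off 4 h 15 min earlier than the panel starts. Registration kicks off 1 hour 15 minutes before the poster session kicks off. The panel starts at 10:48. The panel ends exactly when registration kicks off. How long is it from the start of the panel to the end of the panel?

Lunch starts at 10:48 − 255 min = 06:33.
The closing talk starts at 06:33 + 120 min = 08:33.
The poster session starts at 08:33 + 275 min = 13:08.
Registration starts at 13:08 − 75 min = 11:53.
So the panel ends at 11:53.
From 10:48 to 11:53 is 65 minutes.

65 minutes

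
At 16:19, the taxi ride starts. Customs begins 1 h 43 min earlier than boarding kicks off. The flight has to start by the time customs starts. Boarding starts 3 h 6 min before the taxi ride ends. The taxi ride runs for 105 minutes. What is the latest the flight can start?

The taxi ride ends at 16:19 + 105 min = 18:04.
Boarding starts at 18:04 − 186 min = 14:58.
Customs starts at 14:58 − 103 min = 13:15.
The flight is bounded by customs, so the latest it can start is 13:15.

13:15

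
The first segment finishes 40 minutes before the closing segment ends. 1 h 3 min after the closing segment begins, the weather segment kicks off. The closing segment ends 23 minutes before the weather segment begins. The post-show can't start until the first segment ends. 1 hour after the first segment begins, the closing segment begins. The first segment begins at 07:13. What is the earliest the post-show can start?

The closing segment starts at 07:13 + 60 min = 08:13.
The weather segment starts at 08:13 + 63 min = 09:16.
The closing segment ends at 09:16 − 23 min = 08:53.
The first segment ends at 08:53 − 40 min = 08:13.
The post-show is bounded by the first segment, so the earliest it can start is 08:13.

08:13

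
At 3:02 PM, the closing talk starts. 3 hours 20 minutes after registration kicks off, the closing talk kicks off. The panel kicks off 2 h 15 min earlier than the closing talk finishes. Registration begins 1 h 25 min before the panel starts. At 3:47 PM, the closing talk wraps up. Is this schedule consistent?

No

The panel starts at 3:47 PM − 135 min = 1:32 PM.
Registration starts at 1:32 PM − 85 min = 12:07 PM.
The closing talk starts at 12:07 PM + 200 min = 3:27 PM.
But the closing talk is also said to start at 3:02 PM — a 25-minute conflict.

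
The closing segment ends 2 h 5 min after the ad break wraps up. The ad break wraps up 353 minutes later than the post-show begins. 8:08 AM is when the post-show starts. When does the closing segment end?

4:06 PM

The ad break ends at 8:08 AM + 353 min = 2:01 PM.
The closing segment ends at 2:01 PM + 125 min = 4:06 PM.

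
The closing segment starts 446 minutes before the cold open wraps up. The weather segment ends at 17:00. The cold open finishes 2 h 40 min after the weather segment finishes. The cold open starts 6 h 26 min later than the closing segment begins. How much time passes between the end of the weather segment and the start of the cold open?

1 h 40 min

The cold open ends at 17:00 + 160 min = 19:40.
The closing segment starts at 19:40 − 446 min = 12:14.
The cold open starts at 12:14 + 386 min = 18:40.
From 17:00 to 18:40 is 1 h 40 min.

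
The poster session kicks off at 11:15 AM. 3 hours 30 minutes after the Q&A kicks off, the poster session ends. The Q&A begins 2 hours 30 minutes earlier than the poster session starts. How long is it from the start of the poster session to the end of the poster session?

1 hour

The Q&A starts at 11:15 AM − 150 min = 8:45 AM.
The poster session ends at 8:45 AM + 210 min = 12:15 PM.
From 11:15 AM to 12:15 PM is 1 hour.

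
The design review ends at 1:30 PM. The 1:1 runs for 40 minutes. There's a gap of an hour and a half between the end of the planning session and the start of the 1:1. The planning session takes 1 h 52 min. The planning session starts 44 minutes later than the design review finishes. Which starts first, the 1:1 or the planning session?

The planning session starts at 1:30 PM + 44 min = 2:14 PM.
The planning session ends at 2:14 PM + 112 min = 4:06 PM.
The 1:1 starts at 4:06 PM + 90 min = 5:36 PM.
The 1:1 starts at 5:36 PM and the planning session starts at 2:14 PM, so the planning session is first.

the planning session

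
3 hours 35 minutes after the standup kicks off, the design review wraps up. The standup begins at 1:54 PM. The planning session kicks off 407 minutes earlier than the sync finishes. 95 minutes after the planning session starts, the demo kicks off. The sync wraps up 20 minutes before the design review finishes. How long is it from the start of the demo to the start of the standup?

The design review ends at 1:54 PM + 215 min = 5:29 PM.
The sync ends at 5:29 PM − 20 min = 5:09 PM.
The planning session starts at 5:09 PM − 407 min = 10:22 AM.
The demo starts at 10:22 AM + 95 min = 11:57 AM.
From 11:57 AM to 1:54 PM is 1 hour 57 minutes.

1 hour 57 minutes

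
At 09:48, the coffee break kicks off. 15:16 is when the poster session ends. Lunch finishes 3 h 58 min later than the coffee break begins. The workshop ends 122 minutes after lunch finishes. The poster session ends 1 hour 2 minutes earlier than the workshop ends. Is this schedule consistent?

Lunch ends at 09:48 + 238 min = 13:46.
The workshop ends at 13:46 + 122 min = 15:48.
The poster session ends at 15:48 − 62 min = 14:46.
But the poster session is also said to end at 15:16 — a 30-minute conflict.

No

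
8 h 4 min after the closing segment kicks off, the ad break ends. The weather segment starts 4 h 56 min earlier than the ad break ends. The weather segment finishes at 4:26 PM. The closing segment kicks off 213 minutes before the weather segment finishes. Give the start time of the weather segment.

4:01 PM

The closing segment starts at 4:26 PM − 213 min = 12:53 PM.
The ad break ends at 12:53 PM + 484 min = 8:57 PM.
The weather segment starts at 8:57 PM − 296 min = 4:01 PM.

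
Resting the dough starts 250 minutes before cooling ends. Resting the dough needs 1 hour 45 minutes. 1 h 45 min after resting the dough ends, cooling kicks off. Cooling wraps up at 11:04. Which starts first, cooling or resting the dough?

Resting the dough starts at 11:04 − 250 min = 06:54.
Resting the dough ends at 06:54 + 105 min = 08:39.
Cooling starts at 08:39 + 105 min = 10:24.
Cooling starts at 10:24 and resting the dough starts at 06:54, so resting the dough is first.

resting the dough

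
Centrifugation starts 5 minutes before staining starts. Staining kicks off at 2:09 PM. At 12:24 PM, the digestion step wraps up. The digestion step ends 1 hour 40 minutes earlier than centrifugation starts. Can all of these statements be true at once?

Centrifugation starts at 2:09 PM − 5 min = 2:04 PM.
The digestion step ends at 2:04 PM − 100 min = 12:24 PM.
That matches the stated 12:24 PM, so the schedule is consistent.

Yes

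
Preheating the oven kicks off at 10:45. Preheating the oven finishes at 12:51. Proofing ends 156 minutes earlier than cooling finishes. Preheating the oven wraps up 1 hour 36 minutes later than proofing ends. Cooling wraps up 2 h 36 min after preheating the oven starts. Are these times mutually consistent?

Cooling ends at 10:45 + 156 min = 13:21.
Proofing ends at 13:21 − 156 min = 10:45.
Preheating the oven ends at 10:45 + 96 min = 12:21.
But preheating the oven is also said to end at 12:51 — a 30-minute conflict.

No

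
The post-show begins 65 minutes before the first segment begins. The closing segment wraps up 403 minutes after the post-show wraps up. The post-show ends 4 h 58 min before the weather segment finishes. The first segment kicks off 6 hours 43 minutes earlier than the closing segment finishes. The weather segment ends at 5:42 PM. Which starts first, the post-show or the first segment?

The post-show ends at 5:42 PM − 298 min = 12:44 PM.
The closing segment ends at 12:44 PM + 403 min = 7:27 PM.
The first segment starts at 7:27 PM − 403 min = 12:44 PM.
The post-show starts at 12:44 PM − 65 min = 11:39 AM.
The post-show starts at 11:39 AM and the first segment starts at 12:44 PM, so the post-show is first.

the post-show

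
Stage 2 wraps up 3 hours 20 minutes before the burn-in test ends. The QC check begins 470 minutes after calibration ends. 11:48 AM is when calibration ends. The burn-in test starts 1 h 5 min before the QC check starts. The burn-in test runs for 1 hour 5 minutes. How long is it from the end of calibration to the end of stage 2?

The QC check starts at 11:48 AM + 470 min = 7:38 PM.
The burn-in test starts at 7:38 PM − 65 min = 6:33 PM.
The burn-in test ends at 6:33 PM + 65 min = 7:38 PM.
Stage 2 ends at 7:38 PM − 200 min = 4:18 PM.
From 11:48 AM to 4:18 PM is 4 hours 30 minutes.

4 hours 30 minutes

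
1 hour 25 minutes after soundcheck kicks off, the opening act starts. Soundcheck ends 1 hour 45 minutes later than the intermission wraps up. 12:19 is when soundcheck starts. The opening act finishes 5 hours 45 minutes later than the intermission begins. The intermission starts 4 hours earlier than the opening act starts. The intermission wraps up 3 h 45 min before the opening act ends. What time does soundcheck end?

13:29

The opening act starts at 12:19 + 85 min = 13:44.
The intermission starts at 13:44 − 240 min = 09:44.
The opening act ends at 09:44 + 345 min = 15:29.
The intermission ends at 15:29 − 225 min = 11:44.
Soundcheck ends at 11:44 + 105 min = 13:29.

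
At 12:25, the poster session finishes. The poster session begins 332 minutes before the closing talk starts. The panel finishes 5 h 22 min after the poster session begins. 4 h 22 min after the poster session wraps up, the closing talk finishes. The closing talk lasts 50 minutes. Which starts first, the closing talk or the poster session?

the poster session

The closing talk ends at 12:25 + 262 min = 16:47.
The closing talk starts at 16:47 − 50 min = 15:57.
The poster session starts at 15:57 − 332 min = 10:25.
The closing talk starts at 15:57 and the poster session starts at 10:25, so the poster session is first.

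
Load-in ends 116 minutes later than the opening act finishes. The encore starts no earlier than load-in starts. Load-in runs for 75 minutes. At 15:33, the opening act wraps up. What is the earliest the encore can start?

16:14

Load-in ends at 15:33 + 116 min = 17:29.
Load-in starts at 17:29 − 75 min = 16:14.
The encore is bounded by load-in, so the earliest it can start is 16:14.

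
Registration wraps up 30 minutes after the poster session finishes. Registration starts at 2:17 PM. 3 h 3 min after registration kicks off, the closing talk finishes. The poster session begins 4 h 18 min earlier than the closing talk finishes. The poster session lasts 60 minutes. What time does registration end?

2:32 PM

The closing talk ends at 2:17 PM + 183 min = 5:20 PM.
The poster session starts at 5:20 PM − 258 min = 1:02 PM.
The poster session ends at 1:02 PM + 60 min = 2:02 PM.
Registration ends at 2:02 PM + 30 min = 2:32 PM.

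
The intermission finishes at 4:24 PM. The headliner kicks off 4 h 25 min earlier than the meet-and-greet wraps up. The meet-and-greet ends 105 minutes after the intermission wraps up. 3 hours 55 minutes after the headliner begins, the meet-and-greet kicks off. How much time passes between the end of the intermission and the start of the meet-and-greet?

1 h 15 min

The meet-and-greet ends at 4:24 PM + 105 min = 6:09 PM.
The headliner starts at 6:09 PM − 265 min = 1:44 PM.
The meet-and-greet starts at 1:44 PM + 235 min = 5:39 PM.
From 4:24 PM to 5:39 PM is 1 h 15 min.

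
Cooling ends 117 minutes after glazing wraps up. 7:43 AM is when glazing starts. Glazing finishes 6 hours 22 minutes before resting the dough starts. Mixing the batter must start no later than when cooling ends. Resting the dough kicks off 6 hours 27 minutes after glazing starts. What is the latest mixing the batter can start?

Resting the dough starts at 7:43 AM + 387 min = 2:10 PM.
Glazing ends at 2:10 PM − 382 min = 7:48 AM.
Cooling ends at 7:48 AM + 117 min = 9:45 AM.
Mixing the batter is bounded by cooling, so the latest it can start is 9:45 AM.

9:45 AM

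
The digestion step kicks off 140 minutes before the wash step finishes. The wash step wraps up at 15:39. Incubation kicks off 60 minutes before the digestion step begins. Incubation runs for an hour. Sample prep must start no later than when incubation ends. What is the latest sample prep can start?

The digestion step starts at 15:39 − 140 min = 13:19.
Incubation starts at 13:19 − 60 min = 12:19.
Incubation ends at 12:19 + 60 min = 13:19.
Sample prep is bounded by incubation, so the latest it can start is 13:19.

13:19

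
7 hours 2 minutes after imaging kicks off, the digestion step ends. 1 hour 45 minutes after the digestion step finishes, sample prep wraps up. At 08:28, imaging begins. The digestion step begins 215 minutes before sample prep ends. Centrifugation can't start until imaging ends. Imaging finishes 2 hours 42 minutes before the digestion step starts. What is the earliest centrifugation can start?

The digestion step ends at 08:28 + 422 min = 15:30.
Sample prep ends at 15:30 + 105 min = 17:15.
The digestion step starts at 17:15 − 215 min = 13:40.
Imaging ends at 13:40 − 162 min = 10:58.
Centrifugation is bounded by imaging, so the earliest it can start is 10:58.

10:58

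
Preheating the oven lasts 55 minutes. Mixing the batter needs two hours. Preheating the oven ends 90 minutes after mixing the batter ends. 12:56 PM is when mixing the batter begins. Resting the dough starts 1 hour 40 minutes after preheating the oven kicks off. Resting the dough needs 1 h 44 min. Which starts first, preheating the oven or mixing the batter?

Mixing the batter ends at 12:56 PM + 120 min = 2:56 PM.
Preheating the oven ends at 2:56 PM + 90 min = 4:26 PM.
Preheating the oven starts at 4:26 PM − 55 min = 3:31 PM.
Preheating the oven starts at 3:31 PM and mixing the batter starts at 12:56 PM, so mixing the batter is first.

mixing the batter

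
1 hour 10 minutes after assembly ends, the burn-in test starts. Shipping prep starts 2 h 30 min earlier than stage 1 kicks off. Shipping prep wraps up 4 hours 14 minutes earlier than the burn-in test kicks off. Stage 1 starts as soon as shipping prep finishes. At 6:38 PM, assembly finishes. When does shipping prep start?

1:04 PM

The burn-in test starts at 6:38 PM + 70 min = 7:48 PM.
Shipping prep ends at 7:48 PM − 254 min = 3:34 PM.
So stage 1 starts at 3:34 PM.
Shipping prep starts at 3:34 PM − 150 min = 1:04 PM.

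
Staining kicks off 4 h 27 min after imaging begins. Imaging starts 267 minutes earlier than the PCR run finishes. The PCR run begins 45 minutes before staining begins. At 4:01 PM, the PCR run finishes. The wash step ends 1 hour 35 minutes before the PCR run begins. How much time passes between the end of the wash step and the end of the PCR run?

Imaging starts at 4:01 PM − 267 min = 11:34 AM.
Staining starts at 11:34 AM + 267 min = 4:01 PM.
The PCR run starts at 4:01 PM − 45 min = 3:16 PM.
The wash step ends at 3:16 PM − 95 min = 1:41 PM.
From 1:41 PM to 4:01 PM is 140 minutes.

140 minutes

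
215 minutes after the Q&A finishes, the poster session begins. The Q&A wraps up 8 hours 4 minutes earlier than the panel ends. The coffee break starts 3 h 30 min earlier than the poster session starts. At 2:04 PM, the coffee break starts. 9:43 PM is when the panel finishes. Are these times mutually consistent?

No

The Q&A ends at 9:43 PM − 484 min = 1:39 PM.
The poster session starts at 1:39 PM + 215 min = 5:14 PM.
The coffee break starts at 5:14 PM − 210 min = 1:44 PM.
But the coffee break is also said to start at 2:04 PM — a 20-minute conflict.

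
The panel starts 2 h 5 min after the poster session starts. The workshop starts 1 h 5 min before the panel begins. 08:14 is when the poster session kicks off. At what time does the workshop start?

The panel starts at 08:14 + 125 min = 10:19.
The workshop starts at 10:19 − 65 min = 09:14.

09:14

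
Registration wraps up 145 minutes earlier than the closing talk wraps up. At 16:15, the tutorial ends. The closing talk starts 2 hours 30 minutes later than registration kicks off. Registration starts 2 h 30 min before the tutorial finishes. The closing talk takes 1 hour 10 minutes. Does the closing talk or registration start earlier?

registration

Registration starts at 16:15 − 150 min = 13:45.
The closing talk starts at 13:45 + 150 min = 16:15.
The closing talk starts at 16:15 and registration starts at 13:45, so registration is first.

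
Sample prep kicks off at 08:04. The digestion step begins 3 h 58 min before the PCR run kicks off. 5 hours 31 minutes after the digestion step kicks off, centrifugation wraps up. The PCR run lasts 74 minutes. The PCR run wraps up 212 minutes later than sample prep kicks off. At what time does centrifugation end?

The PCR run ends at 08:04 + 212 min = 11:36.
The PCR run starts at 11:36 − 74 min = 10:22.
The digestion step starts at 10:22 − 238 min = 06:24.
Centrifugation ends at 06:24 + 331 min = 11:55.

11:55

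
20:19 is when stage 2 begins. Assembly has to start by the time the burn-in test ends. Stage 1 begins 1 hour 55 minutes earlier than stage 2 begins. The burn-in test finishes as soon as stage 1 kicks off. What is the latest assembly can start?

18:24

Stage 1 starts at 20:19 − 115 min = 18:24.
So the burn-in test ends at 18:24.
Assembly is bounded by the burn-in test, so the latest it can start is 18:24.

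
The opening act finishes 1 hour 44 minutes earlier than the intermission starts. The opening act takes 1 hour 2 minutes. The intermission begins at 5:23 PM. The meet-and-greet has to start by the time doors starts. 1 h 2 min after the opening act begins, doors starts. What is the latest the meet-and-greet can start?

3:39 PM

The opening act ends at 5:23 PM − 104 min = 3:39 PM.
The opening act starts at 3:39 PM − 62 min = 2:37 PM.
Doors starts at 2:37 PM + 62 min = 3:39 PM.
The meet-and-greet is bounded by doors, so the latest it can start is 3:39 PM.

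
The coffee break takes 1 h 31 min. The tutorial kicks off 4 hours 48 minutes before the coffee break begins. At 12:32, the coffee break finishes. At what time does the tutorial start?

The coffee break starts at 12:32 − 91 min = 11:01.
The tutorial starts at 11:01 − 288 min = 06:13.

06:13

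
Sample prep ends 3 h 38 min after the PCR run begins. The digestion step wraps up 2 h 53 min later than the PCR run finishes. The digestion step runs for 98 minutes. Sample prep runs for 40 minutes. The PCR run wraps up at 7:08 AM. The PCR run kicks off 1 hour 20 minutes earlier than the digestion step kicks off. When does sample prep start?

The digestion step ends at 7:08 AM + 173 min = 10:01 AM.
The digestion step starts at 10:01 AM − 98 min = 8:23 AM.
The PCR run starts at 8:23 AM − 80 min = 7:03 AM.
Sample prep ends at 7:03 AM + 218 min = 10:41 AM.
Sample prep starts at 10:41 AM − 40 min = 10:01 AM.

10:01 AM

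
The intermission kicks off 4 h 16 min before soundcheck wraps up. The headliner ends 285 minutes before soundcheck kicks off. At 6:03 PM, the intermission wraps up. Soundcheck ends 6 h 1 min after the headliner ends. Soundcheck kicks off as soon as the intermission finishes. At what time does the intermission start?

Soundcheck starts at 6:03 PM.
The headliner ends at 6:03 PM − 285 min = 1:18 PM.
Soundcheck ends at 1:18 PM + 361 min = 7:19 PM.
The intermission starts at 7:19 PM − 256 min = 3:03 PM.

3:03 PM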